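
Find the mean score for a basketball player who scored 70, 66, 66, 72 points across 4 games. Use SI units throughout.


Average = sum / n
Sum = 274
Average = 274 / 4 = 68.5

68.5


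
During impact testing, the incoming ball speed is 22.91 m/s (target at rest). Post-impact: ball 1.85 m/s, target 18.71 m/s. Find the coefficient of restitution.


e = (v2_after - v1_after) / (v1_before - v2_before)
Numerator = 18.71 - 1.85 = 16.86
Denominator = 22.91 - 0 = 22.91
e = 16.86 / 22.91 = 0.7359

0.7359


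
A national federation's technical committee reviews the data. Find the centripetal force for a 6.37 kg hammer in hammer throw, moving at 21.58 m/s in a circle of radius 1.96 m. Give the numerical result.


Fc = m * v^2 / r
v^2 = 21.58^2 = 465.6964
Fc = 6.37 * 465.6964 / 1.96
Fc = 2966.4861 / 1.96 = 1513.5133 N

1513.5133 N


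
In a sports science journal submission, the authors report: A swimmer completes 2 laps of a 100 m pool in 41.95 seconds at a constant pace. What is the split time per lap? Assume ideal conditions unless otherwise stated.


Split time = total_time / n_laps = 41.95 / 2
Split time = 20.975 s per lap

20.975 s


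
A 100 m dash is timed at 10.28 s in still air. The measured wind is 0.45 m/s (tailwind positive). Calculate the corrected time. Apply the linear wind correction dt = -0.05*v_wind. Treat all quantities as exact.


dt = -0.05 * v_wind = -0.05 * 0.45 = -0.0225 s
t_corrected = t_still + dt = 10.28 + (-0.0225)
t_corrected = 10.2575 s

10.2575 s


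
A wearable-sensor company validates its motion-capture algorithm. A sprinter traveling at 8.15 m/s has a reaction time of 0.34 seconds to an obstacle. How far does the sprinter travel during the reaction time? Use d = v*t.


d = v * t
d = 8.15 * 0.34
d = 2.771 m

2.771 m


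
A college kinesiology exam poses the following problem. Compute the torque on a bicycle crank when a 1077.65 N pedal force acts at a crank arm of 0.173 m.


tau = F * d
tau = 1077.65 * 0.173
tau = 186.4334 N*m

186.4334 N*m


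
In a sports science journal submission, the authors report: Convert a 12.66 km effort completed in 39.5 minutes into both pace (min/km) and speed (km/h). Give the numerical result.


Pace = time / distance = 39.5 min / 12.66 km = 3.1201 min/km
Speed = distance / time_in_hours = 12.66 / 0.6583 hr
Speed = 19.2304 km/h

3.1201 min/km, 19.2304 km/h


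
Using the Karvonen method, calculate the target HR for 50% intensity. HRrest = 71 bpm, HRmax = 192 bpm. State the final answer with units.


Target = HRrest + pct*(HRmax - HRrest)
Heart rate reserve = HRmax - HRrest = 192 - 71 = 121 bpm
Fraction = 50% = 0.5
Target = 71 + 0.5 * 121
Target = 71 + 60.5 = 131.5 bpm

131.5 bpm


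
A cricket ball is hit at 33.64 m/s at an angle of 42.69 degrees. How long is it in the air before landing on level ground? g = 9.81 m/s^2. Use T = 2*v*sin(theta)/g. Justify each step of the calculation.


T = 2*v*sin(theta)/g
sin(theta) = sin(42.69 deg) = 0.678
T = 2*33.64*0.678 / 9.81
T = 45.618 / 9.81 = 4.6501 s

4.6501 s


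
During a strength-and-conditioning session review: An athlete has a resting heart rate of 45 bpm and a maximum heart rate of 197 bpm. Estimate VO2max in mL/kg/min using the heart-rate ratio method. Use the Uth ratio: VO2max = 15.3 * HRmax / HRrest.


VO2max = 15.3 * HRmax / HRrest
VO2max = 15.3 * 197 / 45
VO2max = 3014.1 / 45 = 66.98 mL/kg/min

66.98 mL/kg/min


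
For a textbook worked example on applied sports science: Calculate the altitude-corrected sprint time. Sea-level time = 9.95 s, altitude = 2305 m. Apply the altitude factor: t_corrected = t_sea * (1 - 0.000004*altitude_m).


Correction factor = 1 - 0.000004 * 2305 = 0.99078
t_corrected = t_sea * factor = 9.95 * 0.99078
t_corrected = 9.8583 s

9.8583 s


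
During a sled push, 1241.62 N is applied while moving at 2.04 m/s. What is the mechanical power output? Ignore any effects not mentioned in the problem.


P = F * v
P = 1241.62 * 2.04
P = 2532.9048 W

2532.9048 W


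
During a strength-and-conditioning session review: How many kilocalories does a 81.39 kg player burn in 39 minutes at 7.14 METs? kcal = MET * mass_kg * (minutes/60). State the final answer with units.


kcal = MET * mass * time_hr
Convert time: 39 min = 0.65 hr
kcal = 7.14 * 81.39 * 0.65
kcal = 377.731 kcal

377.731 kcal


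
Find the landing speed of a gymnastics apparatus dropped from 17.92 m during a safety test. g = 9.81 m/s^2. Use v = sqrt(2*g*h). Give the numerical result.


v = sqrt(2 * g * h)
v = sqrt(2 * 9.81 * 17.92)
v = sqrt(351.5904) = 18.7507 m/s

18.7507 m/s


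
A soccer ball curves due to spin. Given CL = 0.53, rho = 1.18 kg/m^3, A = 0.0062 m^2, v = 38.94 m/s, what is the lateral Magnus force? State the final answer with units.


FM = 0.5 * CL * rho * A * v^2
FM = 0.5 * 0.53 * 1.18 * 0.0062 * 38.94^2
v^2 = 1516.3236
FM = 0.5 * 0.53 * 1.18 * 0.0062 * 1516.3236 = 2.9398 N

2.9398 N


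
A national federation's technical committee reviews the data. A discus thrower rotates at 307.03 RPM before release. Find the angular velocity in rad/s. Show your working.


omega = RPM * 2 * pi / 60
omega = 307.03 * 2 * 3.14159 / 60
omega = 1929.1264 / 60 = 32.1521 rad/s

32.1521 rad/s


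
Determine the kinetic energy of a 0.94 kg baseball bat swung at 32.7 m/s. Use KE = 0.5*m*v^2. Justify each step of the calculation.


KE = 0.5 * m * v^2
KE = 0.5 * 0.94 * 32.7^2
KE = 0.5 * 0.94 * 1069.29 = 502.5663 J

502.5663 J


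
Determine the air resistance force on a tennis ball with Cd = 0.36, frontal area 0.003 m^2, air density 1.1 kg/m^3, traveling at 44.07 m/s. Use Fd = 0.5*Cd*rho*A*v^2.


Fd = 0.5 * Cd * rho * A * v^2
Fd = 0.5 * 0.36 * 1.1 * 0.003 * 44.07^2
v^2 = 1942.1649
Fd = 0.5 * 0.36 * 1.1 * 0.003 * 1942.1649 = 1.1536 N

1.1536 N


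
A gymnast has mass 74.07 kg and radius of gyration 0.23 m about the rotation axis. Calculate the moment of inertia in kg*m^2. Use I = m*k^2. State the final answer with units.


I = m * k^2
I = 74.07 * 0.23^2
I = 74.07 * 0.0529 = 3.9183 kg*m^2

3.9183 kg*m^2


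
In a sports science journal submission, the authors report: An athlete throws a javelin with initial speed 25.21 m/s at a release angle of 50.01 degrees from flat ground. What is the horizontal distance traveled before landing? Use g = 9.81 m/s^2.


R = v^2 * sin(2*theta) / g
Convert angle to radians: theta = 50.01 deg = 0.8728 rad
sin(2*theta) = sin(1.7457) = 0.9847
R = 25.21^2 * 0.9847 / 9.81
R = 635.5441 * 0.9847 / 9.81 = 63.7972 m

63.7972 m


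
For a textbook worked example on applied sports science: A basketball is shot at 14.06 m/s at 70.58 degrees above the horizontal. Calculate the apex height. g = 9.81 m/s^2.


H = (v*sin(theta))^2 / (2*g)
vy = v*sin(theta) = 14.06 * sin(70.58 deg) = 13.2601 m/s
H = vy^2 / (2*g) = 175.8297 / (2*9.81)
H = 175.8297 / 19.62 = 8.9618 m

8.9618 m


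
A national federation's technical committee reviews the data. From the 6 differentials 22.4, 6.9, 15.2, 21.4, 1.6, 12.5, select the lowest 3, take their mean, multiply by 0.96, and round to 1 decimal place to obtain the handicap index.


All differentials: 22.4, 6.9, 15.2, 21.4, 1.6, 12.5
Sorted: 1.6, 6.9, 12.5, 15.2, 21.4, 22.4
Best 3: 1.6, 6.9, 12.5
Average of best = 21 / 3 = 7
Raw index = 7 * 0.96 = 6.72
Handicap index = round(6.72, 1) = 6.7

6.7


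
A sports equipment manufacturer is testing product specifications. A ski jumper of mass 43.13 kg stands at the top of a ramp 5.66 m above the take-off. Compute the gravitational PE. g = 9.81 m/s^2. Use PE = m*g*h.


PE = m * g * h
PE = 43.13 * 9.81 * 5.66
PE = 423.1053 * 5.66 = 2394.776 J

2394.776 J


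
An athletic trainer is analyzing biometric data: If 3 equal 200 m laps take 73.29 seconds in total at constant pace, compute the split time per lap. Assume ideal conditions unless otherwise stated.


Split time = total_time / n_laps = 73.29 / 3
Split time = 24.43 s per lap

24.43 s


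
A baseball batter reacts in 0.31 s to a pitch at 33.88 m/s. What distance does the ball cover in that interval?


d = v * t
d = 33.88 * 0.31
d = 10.5028 m

10.5028 m


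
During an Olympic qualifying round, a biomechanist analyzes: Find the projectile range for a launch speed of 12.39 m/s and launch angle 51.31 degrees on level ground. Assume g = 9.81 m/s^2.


R = v^2 * sin(2*theta) / g
Convert angle to radians: theta = 51.31 deg = 0.8955 rad
sin(2*theta) = sin(1.7911) = 0.9758
R = 12.39^2 * 0.9758 / 9.81
R = 153.5121 * 0.9758 / 9.81 = 15.2705 m

15.2705 m


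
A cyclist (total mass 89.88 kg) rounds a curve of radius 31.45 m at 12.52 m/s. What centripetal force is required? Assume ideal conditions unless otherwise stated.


Fc = m * v^2 / r
v^2 = 12.52^2 = 156.7504
Fc = 89.88 * 156.7504 / 31.45
Fc = 14088.726 / 31.45 = 447.9722 N

447.9722 N


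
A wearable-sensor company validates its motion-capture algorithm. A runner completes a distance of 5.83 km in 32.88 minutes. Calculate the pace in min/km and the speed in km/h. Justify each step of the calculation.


Pace = time / distance = 32.88 min / 5.83 km = 5.6398 min/km
Speed = distance / time_in_hours = 5.83 / 0.548 hr
Speed = 10.6387 km/h

5.6398 min/km, 10.6387 km/h


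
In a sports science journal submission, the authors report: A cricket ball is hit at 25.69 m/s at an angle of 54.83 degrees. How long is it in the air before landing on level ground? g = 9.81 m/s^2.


T = 2*v*sin(theta)/g
sin(theta) = sin(54.83 deg) = 0.8174
T = 2*25.69*0.8174 / 9.81
T = 42.0004 / 9.81 = 4.2814 s

4.2814 s


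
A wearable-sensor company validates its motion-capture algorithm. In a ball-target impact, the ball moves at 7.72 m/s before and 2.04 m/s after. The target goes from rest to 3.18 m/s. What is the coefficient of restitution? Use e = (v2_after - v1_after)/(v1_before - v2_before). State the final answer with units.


e = (v2_after - v1_after) / (v1_before - v2_before)
Numerator = 3.18 - 2.04 = 1.14
Denominator = 7.72 - 0 = 7.72
e = 1.14 / 7.72 = 0.1477

0.1477


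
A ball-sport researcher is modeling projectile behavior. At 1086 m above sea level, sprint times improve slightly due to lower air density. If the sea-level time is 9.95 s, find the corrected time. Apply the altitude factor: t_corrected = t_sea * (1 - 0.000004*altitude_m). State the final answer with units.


Correction factor = 1 - 0.000004 * 1086 = 0.995656
t_corrected = t_sea * factor = 9.95 * 0.995656
t_corrected = 9.9068 s

9.9068 s


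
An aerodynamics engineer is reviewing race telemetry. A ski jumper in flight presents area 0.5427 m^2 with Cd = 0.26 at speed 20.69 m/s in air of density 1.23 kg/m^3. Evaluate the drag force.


Fd = 0.5 * Cd * rho * A * v^2
Fd = 0.5 * 0.26 * 1.23 * 0.5427 * 20.69^2
v^2 = 428.0761
Fd = 0.5 * 0.26 * 1.23 * 0.5427 * 428.0761 = 37.1475 N

37.1475 N


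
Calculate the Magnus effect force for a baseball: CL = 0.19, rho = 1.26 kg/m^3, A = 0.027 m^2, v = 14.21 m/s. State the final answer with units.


FM = 0.5 * CL * rho * A * v^2
FM = 0.5 * 0.19 * 1.26 * 0.027 * 14.21^2
v^2 = 201.9241
FM = 0.5 * 0.19 * 1.26 * 0.027 * 201.9241 = 0.6526 N

0.6526 N


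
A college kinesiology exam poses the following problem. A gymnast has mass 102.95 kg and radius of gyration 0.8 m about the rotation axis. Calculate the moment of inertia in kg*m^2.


I = m * k^2
I = 102.95 * 0.8^2
I = 102.95 * 0.64 = 65.888 kg*m^2

65.888 kg*m^2


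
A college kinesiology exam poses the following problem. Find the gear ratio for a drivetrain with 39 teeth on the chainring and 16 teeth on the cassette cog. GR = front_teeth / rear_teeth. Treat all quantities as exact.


GR = front_teeth / rear_teeth
GR = 39 / 16
GR = 2.4375

2.4375


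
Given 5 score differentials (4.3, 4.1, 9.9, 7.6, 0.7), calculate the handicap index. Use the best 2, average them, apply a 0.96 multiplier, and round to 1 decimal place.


All differentials: 4.3, 4.1, 9.9, 7.6, 0.7
Sorted: 0.7, 4.1, 4.3, 7.6, 9.9
Best 2: 0.7, 4.1
Average of best = 4.8 / 2 = 2.4
Raw index = 2.4 * 0.96 = 2.304
Handicap index = round(2.304, 1) = 2.3

2.3


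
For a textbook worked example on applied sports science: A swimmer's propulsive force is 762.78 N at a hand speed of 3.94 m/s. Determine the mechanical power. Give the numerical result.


P = F * v
P = 762.78 * 3.94
P = 3005.3532 W

3005.3532 W


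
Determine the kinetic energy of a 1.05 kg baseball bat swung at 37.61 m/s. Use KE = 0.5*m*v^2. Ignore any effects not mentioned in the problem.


KE = 0.5 * m * v^2
KE = 0.5 * 1.05 * 37.61^2
KE = 0.5 * 1.05 * 1414.5121 = 742.6189 J

742.6189 J


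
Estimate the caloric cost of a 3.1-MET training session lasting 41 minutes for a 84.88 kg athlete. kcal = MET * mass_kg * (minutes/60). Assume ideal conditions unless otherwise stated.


kcal = MET * mass * time_hr
Convert time: 41 min = 0.6833 hr
kcal = 3.1 * 84.88 * 0.6833
kcal = 179.8041 kcal

179.8041 kcal


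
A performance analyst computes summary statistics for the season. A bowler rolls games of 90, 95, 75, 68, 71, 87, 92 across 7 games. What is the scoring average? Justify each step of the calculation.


Average = sum / n
Sum = 578
Average = 578 / 7 = 82.5714

82.5714


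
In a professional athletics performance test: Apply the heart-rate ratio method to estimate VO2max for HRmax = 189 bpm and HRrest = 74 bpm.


VO2max = 15.3 * HRmax / HRrest
VO2max = 15.3 * 189 / 74
VO2max = 2891.7 / 74 = 39.077 mL/kg/min

39.077 mL/kg/min


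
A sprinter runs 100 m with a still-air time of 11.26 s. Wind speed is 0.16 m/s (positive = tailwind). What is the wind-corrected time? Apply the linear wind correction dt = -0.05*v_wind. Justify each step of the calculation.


dt = -0.05 * v_wind = -0.05 * 0.16 = -0.008 s
t_corrected = t_still + dt = 11.26 + (-0.008)
t_corrected = 11.252 s

11.252 s


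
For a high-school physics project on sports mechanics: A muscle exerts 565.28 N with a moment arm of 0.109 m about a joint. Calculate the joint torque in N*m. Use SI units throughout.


tau = F * d
tau = 565.28 * 0.109
tau = 61.6155 N*m

61.6155 N*m


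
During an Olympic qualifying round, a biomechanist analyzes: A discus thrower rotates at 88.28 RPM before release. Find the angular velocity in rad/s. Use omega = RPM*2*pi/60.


omega = RPM * 2 * pi / 60
omega = 88.28 * 2 * 3.14159 / 60
omega = 554.6796 / 60 = 9.2447 rad/s

9.2447 rad/s


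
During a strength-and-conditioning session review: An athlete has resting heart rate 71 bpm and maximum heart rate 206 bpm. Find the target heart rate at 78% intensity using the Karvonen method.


Target = HRrest + pct*(HRmax - HRrest)
Heart rate reserve = HRmax - HRrest = 206 - 71 = 135 bpm
Fraction = 78% = 0.78
Target = 71 + 0.78 * 135
Target = 71 + 105.3 = 176.3 bpm

176.3 bpm


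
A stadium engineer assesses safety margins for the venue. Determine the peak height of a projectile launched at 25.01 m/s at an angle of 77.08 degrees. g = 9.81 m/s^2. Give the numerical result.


H = (v*sin(theta))^2 / (2*g)
vy = v*sin(theta) = 25.01 * sin(77.08 deg) = 24.3768 m/s
H = vy^2 / (2*g) = 594.2297 / (2*9.81)
H = 594.2297 / 19.62 = 30.2869 m

30.2869 m


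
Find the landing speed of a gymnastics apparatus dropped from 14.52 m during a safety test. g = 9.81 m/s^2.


v = sqrt(2 * g * h)
v = sqrt(2 * 9.81 * 14.52)
v = sqrt(284.8824) = 16.8785 m/s

16.8785 m/s


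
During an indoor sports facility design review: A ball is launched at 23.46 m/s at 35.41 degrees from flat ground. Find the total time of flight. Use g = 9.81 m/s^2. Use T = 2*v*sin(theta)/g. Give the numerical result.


T = 2*v*sin(theta)/g
sin(theta) = sin(35.41 deg) = 0.5794
T = 2*23.46*0.5794 / 9.81
T = 27.1865 / 9.81 = 2.7713 s

2.7713 s


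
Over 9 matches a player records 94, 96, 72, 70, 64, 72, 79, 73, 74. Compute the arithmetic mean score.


Average = sum / n
Sum = 694
Average = 694 / 9 = 77.1111

77.1111


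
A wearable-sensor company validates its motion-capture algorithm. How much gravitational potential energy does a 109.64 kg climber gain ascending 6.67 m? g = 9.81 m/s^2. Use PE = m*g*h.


PE = m * g * h
PE = 109.64 * 9.81 * 6.67
PE = 1075.5684 * 6.67 = 7174.0412 J

7174.0412 J


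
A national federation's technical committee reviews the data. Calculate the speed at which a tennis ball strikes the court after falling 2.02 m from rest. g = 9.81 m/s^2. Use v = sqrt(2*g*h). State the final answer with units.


v = sqrt(2 * g * h)
v = sqrt(2 * 9.81 * 2.02)
v = sqrt(39.6324) = 6.2954 m/s

6.2954 m/s


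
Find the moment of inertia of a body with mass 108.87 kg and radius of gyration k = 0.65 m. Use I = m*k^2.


I = m * k^2
I = 108.87 * 0.65^2
I = 108.87 * 0.4225 = 45.9976 kg*m^2

45.9976 kg*m^2


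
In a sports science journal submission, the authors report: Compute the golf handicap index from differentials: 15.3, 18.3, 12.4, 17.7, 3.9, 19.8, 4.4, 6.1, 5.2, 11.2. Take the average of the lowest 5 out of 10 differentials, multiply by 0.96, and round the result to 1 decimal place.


All differentials: 15.3, 18.3, 12.4, 17.7, 3.9, 19.8, 4.4, 6.1, 5.2, 11.2
Sorted: 3.9, 4.4, 5.2, 6.1, 11.2, 12.4, 15.3, 17.7, 18.3, 19.8
Best 5: 3.9, 4.4, 5.2, 6.1, 11.2
Average of best = 30.8 / 5 = 6.16
Raw index = 6.16 * 0.96 = 5.9136
Handicap index = round(5.9136, 1) = 5.9

5.9


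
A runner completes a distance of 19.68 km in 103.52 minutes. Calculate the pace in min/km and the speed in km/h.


Pace = time / distance = 103.52 min / 19.68 km = 5.2602 min/km
Speed = distance / time_in_hours = 19.68 / 1.7253 hr
Speed = 11.4065 km/h

5.2602 min/km, 11.4065 km/h


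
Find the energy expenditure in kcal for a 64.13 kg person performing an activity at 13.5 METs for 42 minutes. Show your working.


kcal = MET * mass * time_hr
Convert time: 42 min = 0.7 hr
kcal = 13.5 * 64.13 * 0.7
kcal = 606.0285 kcal

606.0285 kcal


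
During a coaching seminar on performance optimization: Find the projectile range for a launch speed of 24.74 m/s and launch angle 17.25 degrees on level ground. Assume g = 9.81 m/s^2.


R = v^2 * sin(2*theta) / g
Convert angle to radians: theta = 17.25 deg = 0.3011 rad
sin(2*theta) = sin(0.6021) = 0.5664
R = 24.74^2 * 0.5664 / 9.81
R = 612.0676 * 0.5664 / 9.81 = 35.3393 m

35.3393 m


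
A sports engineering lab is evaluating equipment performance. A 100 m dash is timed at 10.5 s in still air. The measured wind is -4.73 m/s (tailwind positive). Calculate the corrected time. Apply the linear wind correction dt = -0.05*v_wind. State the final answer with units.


dt = -0.05 * v_wind = -0.05 * -4.73 = 0.2365 s
t_corrected = t_still + dt = 10.5 + (0.2365)
t_corrected = 10.7365 s

10.7365 s


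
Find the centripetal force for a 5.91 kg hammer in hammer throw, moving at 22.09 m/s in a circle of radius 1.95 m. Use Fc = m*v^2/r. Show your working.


Fc = m * v^2 / r
v^2 = 22.09^2 = 487.9681
Fc = 5.91 * 487.9681 / 1.95
Fc = 2883.8915 / 1.95 = 1478.9187 N

1478.9187 N


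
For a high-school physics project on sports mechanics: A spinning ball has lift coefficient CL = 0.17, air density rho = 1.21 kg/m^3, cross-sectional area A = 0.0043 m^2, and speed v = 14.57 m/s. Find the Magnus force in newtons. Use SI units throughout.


FM = 0.5 * CL * rho * A * v^2
FM = 0.5 * 0.17 * 1.21 * 0.0043 * 14.57^2
v^2 = 212.2849
FM = 0.5 * 0.17 * 1.21 * 0.0043 * 212.2849 = 0.0939 N

0.0939 N


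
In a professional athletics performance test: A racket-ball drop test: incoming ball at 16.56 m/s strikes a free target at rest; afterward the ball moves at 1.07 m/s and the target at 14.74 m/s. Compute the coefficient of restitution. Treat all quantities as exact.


e = (v2_after - v1_after) / (v1_before - v2_before)
Numerator = 14.74 - 1.07 = 13.67
Denominator = 16.56 - 0 = 16.56
e = 13.67 / 16.56 = 0.8255

0.8255


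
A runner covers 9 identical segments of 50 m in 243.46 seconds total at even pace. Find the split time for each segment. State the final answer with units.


Split time = total_time / n_laps = 243.46 / 9
Split time = 27.0511 s per lap

27.0511 s


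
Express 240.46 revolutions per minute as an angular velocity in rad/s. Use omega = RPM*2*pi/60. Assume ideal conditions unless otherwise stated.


omega = RPM * 2 * pi / 60
omega = 240.46 * 2 * 3.14159 / 60
omega = 1510.8547 / 60 = 25.1809 rad/s

25.1809 rad/s


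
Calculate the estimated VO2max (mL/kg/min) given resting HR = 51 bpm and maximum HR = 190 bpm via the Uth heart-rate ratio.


VO2max = 15.3 * HRmax / HRrest
VO2max = 15.3 * 190 / 51
VO2max = 2907 / 51 = 57 mL/kg/min

57 mL/kg/min


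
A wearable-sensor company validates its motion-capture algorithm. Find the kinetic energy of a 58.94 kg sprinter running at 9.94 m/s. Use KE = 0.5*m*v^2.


KE = 0.5 * m * v^2
KE = 0.5 * 58.94 * 9.94^2
KE = 0.5 * 58.94 * 98.8036 = 2911.7421 J

2911.7421 J


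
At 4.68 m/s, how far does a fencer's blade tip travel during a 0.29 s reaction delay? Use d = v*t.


d = v * t
d = 4.68 * 0.29
d = 1.3572 m

1.3572 m


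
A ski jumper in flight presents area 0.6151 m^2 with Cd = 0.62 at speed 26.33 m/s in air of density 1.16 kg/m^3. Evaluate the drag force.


Fd = 0.5 * Cd * rho * A * v^2
Fd = 0.5 * 0.62 * 1.16 * 0.6151 * 26.33^2
v^2 = 693.2689
Fd = 0.5 * 0.62 * 1.16 * 0.6151 * 693.2689 = 153.3441 N

153.3441 N


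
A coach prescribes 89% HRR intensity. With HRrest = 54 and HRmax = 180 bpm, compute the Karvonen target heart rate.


Target = HRrest + pct*(HRmax - HRrest)
Heart rate reserve = HRmax - HRrest = 180 - 54 = 126 bpm
Fraction = 89% = 0.89
Target = 54 + 0.89 * 126
Target = 54 + 112.14 = 166.14 bpm

166.14 bpm


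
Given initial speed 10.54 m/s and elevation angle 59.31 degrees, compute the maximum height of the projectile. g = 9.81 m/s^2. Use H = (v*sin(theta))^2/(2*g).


H = (v*sin(theta))^2 / (2*g)
vy = v*sin(theta) = 10.54 * sin(59.31 deg) = 9.0638 m/s
H = vy^2 / (2*g) = 82.1521 / (2*9.81)
H = 82.1521 / 19.62 = 4.1872 m

4.1872 m


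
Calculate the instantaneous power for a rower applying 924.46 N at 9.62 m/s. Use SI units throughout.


P = F * v
P = 924.46 * 9.62
P = 8893.3052 W

8893.3052 W


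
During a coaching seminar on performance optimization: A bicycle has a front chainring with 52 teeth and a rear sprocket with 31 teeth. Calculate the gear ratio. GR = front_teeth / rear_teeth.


GR = front_teeth / rear_teeth
GR = 52 / 31
GR = 1.6774

1.6774


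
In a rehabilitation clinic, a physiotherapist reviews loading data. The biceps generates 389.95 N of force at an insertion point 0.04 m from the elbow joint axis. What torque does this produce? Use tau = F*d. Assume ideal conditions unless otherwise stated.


tau = F * d
tau = 389.95 * 0.04
tau = 15.598 N*m

15.598 N*m


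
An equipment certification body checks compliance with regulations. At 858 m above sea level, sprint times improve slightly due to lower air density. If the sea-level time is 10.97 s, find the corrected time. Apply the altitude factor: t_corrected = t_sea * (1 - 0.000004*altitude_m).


Correction factor = 1 - 0.000004 * 858 = 0.996568
t_corrected = t_sea * factor = 10.97 * 0.996568
t_corrected = 10.9324 s

10.9324 s


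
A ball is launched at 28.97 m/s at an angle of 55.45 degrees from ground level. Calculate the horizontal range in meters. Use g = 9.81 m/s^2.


R = v^2 * sin(2*theta) / g
Convert angle to radians: theta = 55.45 deg = 0.9678 rad
sin(2*theta) = sin(1.9356) = 0.9342
R = 28.97^2 * 0.9342 / 9.81
R = 839.2609 * 0.9342 / 9.81 = 79.9227 m

79.9227 m


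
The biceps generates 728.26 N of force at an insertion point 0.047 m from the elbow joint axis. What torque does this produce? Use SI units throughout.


tau = F * d
tau = 728.26 * 0.047
tau = 34.2282 N*m

34.2282 N*m


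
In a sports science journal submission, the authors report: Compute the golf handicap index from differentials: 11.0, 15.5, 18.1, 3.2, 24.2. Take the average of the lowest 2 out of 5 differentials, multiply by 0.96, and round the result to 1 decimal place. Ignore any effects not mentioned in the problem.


All differentials: 11.0, 15.5, 18.1, 3.2, 24.2
Sorted: 3.2, 11.0, 15.5, 18.1, 24.2
Best 2: 3.2, 11.0
Average of best = 14.2 / 2 = 7.1
Raw index = 7.1 * 0.96 = 6.816
Handicap index = round(6.816, 1) = 6.8

6.8


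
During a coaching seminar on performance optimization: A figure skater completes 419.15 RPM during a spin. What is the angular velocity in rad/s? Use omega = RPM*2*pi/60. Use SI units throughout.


omega = RPM * 2 * pi / 60
omega = 419.15 * 2 * 3.14159 / 60
omega = 2633.5971 / 60 = 43.8933 rad/s

43.8933 rad/s


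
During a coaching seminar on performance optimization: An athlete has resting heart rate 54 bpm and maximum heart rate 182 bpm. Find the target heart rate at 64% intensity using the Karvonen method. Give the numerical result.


Target = HRrest + pct*(HRmax - HRrest)
Heart rate reserve = HRmax - HRrest = 182 - 54 = 128 bpm
Fraction = 64% = 0.64
Target = 54 + 0.64 * 128
Target = 54 + 81.92 = 135.92 bpm

135.92 bpm


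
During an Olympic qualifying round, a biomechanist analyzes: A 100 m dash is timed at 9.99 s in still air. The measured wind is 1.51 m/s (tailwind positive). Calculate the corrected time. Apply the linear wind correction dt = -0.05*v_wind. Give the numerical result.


dt = -0.05 * v_wind = -0.05 * 1.51 = -0.0755 s
t_corrected = t_still + dt = 9.99 + (-0.0755)
t_corrected = 9.9145 s

9.9145 s


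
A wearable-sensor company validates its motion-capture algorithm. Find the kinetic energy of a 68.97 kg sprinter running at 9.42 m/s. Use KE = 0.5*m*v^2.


KE = 0.5 * m * v^2
KE = 0.5 * 68.97 * 9.42^2
KE = 0.5 * 68.97 * 88.7364 = 3060.0748 J

3060.0748 J


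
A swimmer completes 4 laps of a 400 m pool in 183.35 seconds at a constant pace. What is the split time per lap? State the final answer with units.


Split time = total_time / n_laps = 183.35 / 4
Split time = 45.8375 s per lap

45.8375 s


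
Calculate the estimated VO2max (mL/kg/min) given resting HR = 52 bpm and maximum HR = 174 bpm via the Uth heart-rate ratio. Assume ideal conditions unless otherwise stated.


VO2max = 15.3 * HRmax / HRrest
VO2max = 15.3 * 174 / 52
VO2max = 2662.2 / 52 = 51.1962 mL/kg/min

51.1962 mL/kg/min


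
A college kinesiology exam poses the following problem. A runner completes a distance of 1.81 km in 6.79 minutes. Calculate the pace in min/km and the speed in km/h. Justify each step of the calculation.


Pace = time / distance = 6.79 min / 1.81 km = 3.7514 min/km
Speed = distance / time_in_hours = 1.81 / 0.1132 hr
Speed = 15.9941 km/h

3.7514 min/km, 15.9941 km/h


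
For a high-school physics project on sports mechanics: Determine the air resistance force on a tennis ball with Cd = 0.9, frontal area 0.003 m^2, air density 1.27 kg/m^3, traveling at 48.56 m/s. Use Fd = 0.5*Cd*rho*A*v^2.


Fd = 0.5 * Cd * rho * A * v^2
Fd = 0.5 * 0.9 * 1.27 * 0.003 * 48.56^2
v^2 = 2358.0736
Fd = 0.5 * 0.9 * 1.27 * 0.003 * 2358.0736 = 4.0429 N

4.0429 N


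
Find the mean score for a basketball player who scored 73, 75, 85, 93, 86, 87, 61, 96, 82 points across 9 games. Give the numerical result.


Average = sum / n
Sum = 738
Average = 738 / 9 = 82

82


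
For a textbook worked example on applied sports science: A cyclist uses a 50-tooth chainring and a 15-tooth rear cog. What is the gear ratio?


GR = front_teeth / rear_teeth
GR = 50 / 15
GR = 3.3333

3.3333


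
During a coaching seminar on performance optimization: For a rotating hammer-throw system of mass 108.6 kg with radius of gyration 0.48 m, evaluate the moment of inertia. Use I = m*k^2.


I = m * k^2
I = 108.6 * 0.48^2
I = 108.6 * 0.2304 = 25.0214 kg*m^2

25.0214 kg*m^2


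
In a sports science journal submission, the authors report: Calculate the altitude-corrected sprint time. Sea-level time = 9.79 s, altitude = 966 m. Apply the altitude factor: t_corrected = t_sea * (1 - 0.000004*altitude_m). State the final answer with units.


Correction factor = 1 - 0.000004 * 966 = 0.996136
t_corrected = t_sea * factor = 9.79 * 0.996136
t_corrected = 9.7522 s

9.7522 s


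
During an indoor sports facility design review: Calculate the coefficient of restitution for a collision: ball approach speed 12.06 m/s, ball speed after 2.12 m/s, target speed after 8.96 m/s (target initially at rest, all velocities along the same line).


e = (v2_after - v1_after) / (v1_before - v2_before)
Numerator = 8.96 - 2.12 = 6.84
Denominator = 12.06 - 0 = 12.06
e = 6.84 / 12.06 = 0.5672

0.5672


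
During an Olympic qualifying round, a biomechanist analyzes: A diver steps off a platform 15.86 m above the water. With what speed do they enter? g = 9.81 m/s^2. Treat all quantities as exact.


v = sqrt(2 * g * h)
v = sqrt(2 * 9.81 * 15.86)
v = sqrt(311.1732) = 17.6401 m/s

17.6401 m/s


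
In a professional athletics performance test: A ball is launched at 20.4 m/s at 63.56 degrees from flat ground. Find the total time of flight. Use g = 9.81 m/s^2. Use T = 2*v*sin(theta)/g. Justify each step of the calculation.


T = 2*v*sin(theta)/g
sin(theta) = sin(63.56 deg) = 0.8954
T = 2*20.4*0.8954 / 9.81
T = 36.5324 / 9.81 = 3.724 s

3.724 s


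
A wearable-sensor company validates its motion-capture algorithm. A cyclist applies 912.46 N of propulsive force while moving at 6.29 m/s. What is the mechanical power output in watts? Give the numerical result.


P = F * v
P = 912.46 * 6.29
P = 5739.3734 W

5739.3734 W


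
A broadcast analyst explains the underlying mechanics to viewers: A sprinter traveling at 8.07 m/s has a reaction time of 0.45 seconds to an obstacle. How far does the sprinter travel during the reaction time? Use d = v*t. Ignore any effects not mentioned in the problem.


d = v * t
d = 8.07 * 0.45
d = 3.6315 m

3.6315 m


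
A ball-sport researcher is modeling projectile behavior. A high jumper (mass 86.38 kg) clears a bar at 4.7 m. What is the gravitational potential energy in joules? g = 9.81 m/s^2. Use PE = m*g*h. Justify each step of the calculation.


PE = m * g * h
PE = 86.38 * 9.81 * 4.7
PE = 847.3878 * 4.7 = 3982.7227 J

3982.7227 J


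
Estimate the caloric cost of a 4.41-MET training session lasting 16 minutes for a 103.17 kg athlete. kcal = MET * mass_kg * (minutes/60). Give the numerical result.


kcal = MET * mass * time_hr
Convert time: 16 min = 0.2667 hr
kcal = 4.41 * 103.17 * 0.2667
kcal = 121.3279 kcal

121.3279 kcal


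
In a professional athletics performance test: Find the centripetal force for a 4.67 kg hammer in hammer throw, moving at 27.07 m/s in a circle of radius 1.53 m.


Fc = m * v^2 / r
v^2 = 27.07^2 = 732.7849
Fc = 4.67 * 732.7849 / 1.53
Fc = 3422.1055 / 1.53 = 2236.6703 N

2236.6703 N


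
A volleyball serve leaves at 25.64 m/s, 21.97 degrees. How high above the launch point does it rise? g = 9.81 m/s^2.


H = (v*sin(theta))^2 / (2*g)
vy = v*sin(theta) = 25.64 * sin(21.97 deg) = 9.5925 m/s
H = vy^2 / (2*g) = 92.0154 / (2*9.81)
H = 92.0154 / 19.62 = 4.6899 m

4.6899 m


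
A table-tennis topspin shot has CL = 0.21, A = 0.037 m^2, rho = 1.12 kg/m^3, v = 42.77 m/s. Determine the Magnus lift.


FM = 0.5 * CL * rho * A * v^2
FM = 0.5 * 0.21 * 1.12 * 0.037 * 42.77^2
v^2 = 1829.2729
FM = 0.5 * 0.21 * 1.12 * 0.037 * 1829.2729 = 7.9595 N

7.9595 N


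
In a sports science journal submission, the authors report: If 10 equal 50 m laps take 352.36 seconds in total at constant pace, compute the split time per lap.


Split time = total_time / n_laps = 352.36 / 10
Split time = 35.236 s per lap

35.236 s


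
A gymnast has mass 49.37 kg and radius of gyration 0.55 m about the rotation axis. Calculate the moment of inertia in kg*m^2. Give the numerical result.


I = m * k^2
I = 49.37 * 0.55^2
I = 49.37 * 0.3025 = 14.9344 kg*m^2

14.9344 kg*m^2


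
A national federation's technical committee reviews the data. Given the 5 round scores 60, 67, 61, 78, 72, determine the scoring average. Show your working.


Average = sum / n
Sum = 338
Average = 338 / 5 = 67.6

67.6


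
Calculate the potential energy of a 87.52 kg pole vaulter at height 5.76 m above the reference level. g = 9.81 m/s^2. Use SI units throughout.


PE = m * g * h
PE = 87.52 * 9.81 * 5.76
PE = 858.5712 * 5.76 = 4945.3701 J

4945.3701 J


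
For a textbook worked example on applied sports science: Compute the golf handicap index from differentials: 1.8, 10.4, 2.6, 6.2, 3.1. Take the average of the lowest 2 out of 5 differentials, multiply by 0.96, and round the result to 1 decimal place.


All differentials: 1.8, 10.4, 2.6, 6.2, 3.1
Sorted: 1.8, 2.6, 3.1, 6.2, 10.4
Best 2: 1.8, 2.6
Average of best = 4.4 / 2 = 2.2
Raw index = 2.2 * 0.96 = 2.112
Handicap index = round(2.112, 1) = 2.1

2.1


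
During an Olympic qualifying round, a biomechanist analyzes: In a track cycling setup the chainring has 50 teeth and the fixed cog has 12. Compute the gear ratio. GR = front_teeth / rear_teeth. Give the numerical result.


GR = front_teeth / rear_teeth
GR = 50 / 12
GR = 4.1667

4.1667


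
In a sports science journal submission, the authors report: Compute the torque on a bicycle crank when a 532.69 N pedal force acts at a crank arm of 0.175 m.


tau = F * d
tau = 532.69 * 0.175
tau = 93.2208 N*m

93.2208 N*m


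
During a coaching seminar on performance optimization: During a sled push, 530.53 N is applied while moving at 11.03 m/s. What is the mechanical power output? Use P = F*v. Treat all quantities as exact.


P = F * v
P = 530.53 * 11.03
P = 5851.7459 W

5851.7459 W


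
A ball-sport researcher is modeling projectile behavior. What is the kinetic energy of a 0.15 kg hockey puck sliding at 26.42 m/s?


KE = 0.5 * m * v^2
KE = 0.5 * 0.15 * 26.42^2
KE = 0.5 * 0.15 * 698.0164 = 52.3512 J

52.3512 J


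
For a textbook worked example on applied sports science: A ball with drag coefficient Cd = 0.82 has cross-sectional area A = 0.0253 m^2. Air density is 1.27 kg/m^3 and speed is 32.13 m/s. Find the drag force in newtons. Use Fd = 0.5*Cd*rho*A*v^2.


Fd = 0.5 * Cd * rho * A * v^2
Fd = 0.5 * 0.82 * 1.27 * 0.0253 * 32.13^2
v^2 = 1032.3369
Fd = 0.5 * 0.82 * 1.27 * 0.0253 * 1032.3369 = 13.5997 N

13.5997 N


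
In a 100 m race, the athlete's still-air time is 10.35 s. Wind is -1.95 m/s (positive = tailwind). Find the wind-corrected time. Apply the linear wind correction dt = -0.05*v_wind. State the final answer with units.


dt = -0.05 * v_wind = -0.05 * -1.95 = 0.0975 s
t_corrected = t_still + dt = 10.35 + (0.0975)
t_corrected = 10.4475 s

10.4475 s


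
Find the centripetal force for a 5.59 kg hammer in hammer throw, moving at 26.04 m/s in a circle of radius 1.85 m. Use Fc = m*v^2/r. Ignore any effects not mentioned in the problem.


Fc = m * v^2 / r
v^2 = 26.04^2 = 678.0816
Fc = 5.59 * 678.0816 / 1.85
Fc = 3790.4761 / 1.85 = 2048.906 N

2048.906 N


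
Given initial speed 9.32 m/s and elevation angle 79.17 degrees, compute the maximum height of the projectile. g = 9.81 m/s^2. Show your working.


H = (v*sin(theta))^2 / (2*g)
vy = v*sin(theta) = 9.32 * sin(79.17 deg) = 9.154 m/s
H = vy^2 / (2*g) = 83.7957 / (2*9.81)
H = 83.7957 / 19.62 = 4.2709 m

4.2709 m


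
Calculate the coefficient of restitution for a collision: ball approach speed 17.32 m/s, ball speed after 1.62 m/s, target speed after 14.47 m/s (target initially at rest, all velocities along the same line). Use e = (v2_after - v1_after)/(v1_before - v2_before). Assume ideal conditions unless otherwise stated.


e = (v2_after - v1_after) / (v1_before - v2_before)
Numerator = 14.47 - 1.62 = 12.85
Denominator = 17.32 - 0 = 17.32
e = 12.85 / 17.32 = 0.7419

0.7419


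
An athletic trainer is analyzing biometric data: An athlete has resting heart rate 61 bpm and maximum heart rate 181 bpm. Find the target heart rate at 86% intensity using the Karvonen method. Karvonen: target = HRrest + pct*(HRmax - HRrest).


Target = HRrest + pct*(HRmax - HRrest)
Heart rate reserve = HRmax - HRrest = 181 - 61 = 120 bpm
Fraction = 86% = 0.86
Target = 61 + 0.86 * 120
Target = 61 + 103.2 = 164.2 bpm

164.2 bpm


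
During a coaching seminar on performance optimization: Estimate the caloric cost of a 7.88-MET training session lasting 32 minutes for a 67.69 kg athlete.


kcal = MET * mass * time_hr
Convert time: 32 min = 0.5333 hr
kcal = 7.88 * 67.69 * 0.5333
kcal = 284.4785 kcal

284.4785 kcal


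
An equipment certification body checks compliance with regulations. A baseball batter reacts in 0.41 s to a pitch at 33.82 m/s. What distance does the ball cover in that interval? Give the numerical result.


d = v * t
d = 33.82 * 0.41
d = 13.8662 m

13.8662 m


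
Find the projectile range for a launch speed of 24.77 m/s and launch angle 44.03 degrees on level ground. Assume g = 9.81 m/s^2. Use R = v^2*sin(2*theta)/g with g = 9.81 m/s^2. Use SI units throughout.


R = v^2 * sin(2*theta) / g
Convert angle to radians: theta = 44.03 deg = 0.7685 rad
sin(2*theta) = sin(1.5369) = 0.9994
R = 24.77^2 * 0.9994 / 9.81
R = 613.5529 * 0.9994 / 9.81 = 62.5078 m

62.5078 m


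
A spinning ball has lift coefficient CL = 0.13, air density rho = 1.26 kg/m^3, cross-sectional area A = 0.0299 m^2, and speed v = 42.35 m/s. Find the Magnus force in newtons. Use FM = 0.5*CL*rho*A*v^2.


FM = 0.5 * CL * rho * A * v^2
FM = 0.5 * 0.13 * 1.26 * 0.0299 * 42.35^2
v^2 = 1793.5225
FM = 0.5 * 0.13 * 1.26 * 0.0299 * 1793.5225 = 4.392 N

4.392 N


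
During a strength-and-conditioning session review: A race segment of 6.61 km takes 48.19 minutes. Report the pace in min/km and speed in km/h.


Pace = time / distance = 48.19 min / 6.61 km = 7.2905 min/km
Speed = distance / time_in_hours = 6.61 / 0.8032 hr
Speed = 8.2299 km/h

7.2905 min/km, 8.2299 km/h


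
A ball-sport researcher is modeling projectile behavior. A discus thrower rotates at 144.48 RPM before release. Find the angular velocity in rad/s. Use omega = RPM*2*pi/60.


omega = RPM * 2 * pi / 60
omega = 144.48 * 2 * 3.14159 / 60
omega = 907.7946 / 60 = 15.1299 rad/s

15.1299 rad/s


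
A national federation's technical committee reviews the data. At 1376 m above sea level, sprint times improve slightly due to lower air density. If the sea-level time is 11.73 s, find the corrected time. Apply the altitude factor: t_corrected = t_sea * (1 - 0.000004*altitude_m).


Correction factor = 1 - 0.000004 * 1376 = 0.994496
t_corrected = t_sea * factor = 11.73 * 0.994496
t_corrected = 11.6654 s

11.6654 s


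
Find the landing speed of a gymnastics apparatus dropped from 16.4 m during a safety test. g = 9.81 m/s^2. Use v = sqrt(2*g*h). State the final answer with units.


v = sqrt(2 * g * h)
v = sqrt(2 * 9.81 * 16.4)
v = sqrt(321.768) = 17.9379 m/s

17.9379 m/s


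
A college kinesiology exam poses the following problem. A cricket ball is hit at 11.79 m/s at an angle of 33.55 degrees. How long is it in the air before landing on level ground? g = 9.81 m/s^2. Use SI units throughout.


T = 2*v*sin(theta)/g
sin(theta) = sin(33.55 deg) = 0.5527
T = 2*11.79*0.5527 / 9.81
T = 13.0318 / 9.81 = 1.3284 s

1.3284 s


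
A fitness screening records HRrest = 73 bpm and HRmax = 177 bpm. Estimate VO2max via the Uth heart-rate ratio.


VO2max = 15.3 * HRmax / HRrest
VO2max = 15.3 * 177 / 73
VO2max = 2708.1 / 73 = 37.0973 mL/kg/min

37.0973 mL/kg/min


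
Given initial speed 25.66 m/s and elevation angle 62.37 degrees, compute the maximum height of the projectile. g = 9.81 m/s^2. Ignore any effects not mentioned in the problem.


H = (v*sin(theta))^2 / (2*g)
vy = v*sin(theta) = 25.66 * sin(62.37 deg) = 22.7338 m/s
H = vy^2 / (2*g) = 516.8237 / (2*9.81)
H = 516.8237 / 19.62 = 26.3417 m

26.3417 m


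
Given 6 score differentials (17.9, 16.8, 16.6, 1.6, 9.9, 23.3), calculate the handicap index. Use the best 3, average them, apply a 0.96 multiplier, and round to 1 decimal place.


All differentials: 17.9, 16.8, 16.6, 1.6, 9.9, 23.3
Sorted: 1.6, 9.9, 16.6, 16.8, 17.9, 23.3
Best 3: 1.6, 9.9, 16.6
Average of best = 28.1 / 3 = 9.3667
Raw index = 9.3667 * 0.96 = 8.992
Handicap index = round(8.992, 1) = 9.0

9.0
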